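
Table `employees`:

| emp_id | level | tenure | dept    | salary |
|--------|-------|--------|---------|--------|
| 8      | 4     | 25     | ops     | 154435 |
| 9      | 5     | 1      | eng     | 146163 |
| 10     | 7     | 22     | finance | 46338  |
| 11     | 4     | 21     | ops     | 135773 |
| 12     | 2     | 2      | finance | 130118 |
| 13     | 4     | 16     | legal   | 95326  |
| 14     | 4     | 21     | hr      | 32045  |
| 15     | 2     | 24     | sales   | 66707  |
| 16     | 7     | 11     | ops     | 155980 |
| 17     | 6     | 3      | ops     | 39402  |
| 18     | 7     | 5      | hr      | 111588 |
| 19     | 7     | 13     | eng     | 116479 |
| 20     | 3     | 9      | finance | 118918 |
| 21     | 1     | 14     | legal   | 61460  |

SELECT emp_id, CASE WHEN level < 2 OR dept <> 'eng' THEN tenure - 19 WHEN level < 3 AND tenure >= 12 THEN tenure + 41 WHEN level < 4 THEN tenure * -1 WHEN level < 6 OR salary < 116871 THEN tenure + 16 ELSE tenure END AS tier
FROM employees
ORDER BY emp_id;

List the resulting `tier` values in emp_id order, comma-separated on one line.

6, 17, 3, 2, -17, -3, 2, 5, -8, -16, -14, 29, -10, -5

emp_id=8: level < 2 OR dept <> 'eng' → 6
emp_id=9: level < 6 OR salary < 116871 → 17
emp_id=10: level < 2 OR dept <> 'eng' → 3
emp_id=11: level < 2 OR dept <> 'eng' → 2
emp_id=12: level < 2 OR dept <> 'eng' → -17
emp_id=13: level < 2 OR dept <> 'eng' → -3
emp_id=14: level < 2 OR dept <> 'eng' → 2
emp_id=15: level < 2 OR dept <> 'eng' → 5
emp_id=16: level < 2 OR dept <> 'eng' → -8
emp_id=17: level < 2 OR dept <> 'eng' → -16
emp_id=18: level < 2 OR dept <> 'eng' → -14
emp_id=19: level < 6 OR salary < 116871 → 29
emp_id=20: level < 2 OR dept <> 'eng' → -10
emp_id=21: level < 2 OR dept <> 'eng' → -5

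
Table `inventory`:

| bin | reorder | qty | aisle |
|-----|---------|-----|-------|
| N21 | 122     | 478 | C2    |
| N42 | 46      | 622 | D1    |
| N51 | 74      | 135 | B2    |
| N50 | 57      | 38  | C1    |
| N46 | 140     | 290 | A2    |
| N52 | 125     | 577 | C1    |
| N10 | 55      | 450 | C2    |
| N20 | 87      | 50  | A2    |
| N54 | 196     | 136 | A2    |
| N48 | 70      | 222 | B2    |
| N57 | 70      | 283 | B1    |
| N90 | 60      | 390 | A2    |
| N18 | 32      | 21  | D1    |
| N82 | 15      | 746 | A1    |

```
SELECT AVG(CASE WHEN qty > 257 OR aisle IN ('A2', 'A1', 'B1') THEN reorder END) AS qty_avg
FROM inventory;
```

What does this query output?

bin=N21: ✓ → 122
bin=N42: ✓ → 46
bin=N51: ✗
bin=N50: ✗
bin=N46: ✓ → 140
bin=N52: ✓ → 125
bin=N10: ✓ → 55
bin=N20: ✓ → 87
bin=N54: ✓ → 196
bin=N48: ✗
bin=N57: ✓ → 70
bin=N90: ✓ → 60
bin=N18: ✗
bin=N82: ✓ → 15
qty_avg = (122 + 46 + 140 + 125 + 55 + 87 + 196 + 70 + 60 + 15) / 10 = 91.6

91.6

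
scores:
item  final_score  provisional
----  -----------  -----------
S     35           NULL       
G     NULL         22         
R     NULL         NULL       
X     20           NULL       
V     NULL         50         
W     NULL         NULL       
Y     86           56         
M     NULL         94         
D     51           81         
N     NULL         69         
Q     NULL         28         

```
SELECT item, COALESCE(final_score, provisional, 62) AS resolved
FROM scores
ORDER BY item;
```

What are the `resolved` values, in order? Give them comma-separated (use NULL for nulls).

item=D: final_score=51 → 51
item=G: final_score=NULL, provisional=22 → 22
item=M: final_score=NULL, provisional=94 → 94
item=N: final_score=NULL, provisional=69 → 69
item=Q: final_score=NULL, provisional=28 → 28
item=R: final_score=NULL, provisional=NULL, → literal 62 → 62
item=S: final_score=35 → 35
item=V: final_score=NULL, provisional=50 → 50
item=W: final_score=NULL, provisional=NULL, → literal 62 → 62
item=X: final_score=20 → 20
item=Y: final_score=86 → 86

51, 22, 94, 69, 28, 62, 35, 50, 62, 20, 86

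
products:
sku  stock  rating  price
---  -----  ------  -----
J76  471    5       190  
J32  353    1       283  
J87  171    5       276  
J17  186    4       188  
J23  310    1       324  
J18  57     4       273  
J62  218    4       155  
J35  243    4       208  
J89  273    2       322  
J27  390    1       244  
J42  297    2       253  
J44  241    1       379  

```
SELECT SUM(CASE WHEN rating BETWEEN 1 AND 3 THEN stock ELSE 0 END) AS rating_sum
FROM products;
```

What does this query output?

1864

sku=J76: ✗
sku=J32: ✓ → 353
sku=J87: ✗
sku=J17: ✗
sku=J23: ✓ → 310
sku=J18: ✗
sku=J62: ✗
sku=J35: ✗
sku=J89: ✓ → 273
sku=J27: ✓ → 390
sku=J42: ✓ → 297
sku=J44: ✓ → 241
rating_sum = 353 + 310 + 273 + 390 + 297 + 241 = 1864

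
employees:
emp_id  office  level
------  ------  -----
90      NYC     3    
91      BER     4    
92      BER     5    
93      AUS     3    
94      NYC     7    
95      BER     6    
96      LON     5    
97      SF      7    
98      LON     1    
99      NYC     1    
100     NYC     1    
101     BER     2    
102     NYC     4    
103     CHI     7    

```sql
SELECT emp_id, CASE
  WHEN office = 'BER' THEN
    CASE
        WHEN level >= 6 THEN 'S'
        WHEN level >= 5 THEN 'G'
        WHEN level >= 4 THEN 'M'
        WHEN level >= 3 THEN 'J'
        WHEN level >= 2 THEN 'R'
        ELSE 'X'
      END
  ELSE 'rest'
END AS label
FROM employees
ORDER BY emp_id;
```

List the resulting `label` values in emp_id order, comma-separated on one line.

emp_id=90: office='NYC' → outer ELSE → rest
emp_id=91: office='BER' → inner[level >= 4] → M
emp_id=92: office='BER' → inner[level >= 5] → G
emp_id=93: office='AUS' → outer ELSE → rest
emp_id=94: office='NYC' → outer ELSE → rest
emp_id=95: office='BER' → inner[level >= 6] → S
emp_id=96: office='LON' → outer ELSE → rest
emp_id=97: office='SF' → outer ELSE → rest
emp_id=98: office='LON' → outer ELSE → rest
emp_id=99: office='NYC' → outer ELSE → rest
emp_id=100: office='NYC' → outer ELSE → rest
emp_id=101: office='BER' → inner[level >= 2] → R
emp_id=102: office='NYC' → outer ELSE → rest
emp_id=103: office='CHI' → outer ELSE → rest

rest, M, G, rest, rest, S, rest, rest, rest, rest, rest, R, rest, rest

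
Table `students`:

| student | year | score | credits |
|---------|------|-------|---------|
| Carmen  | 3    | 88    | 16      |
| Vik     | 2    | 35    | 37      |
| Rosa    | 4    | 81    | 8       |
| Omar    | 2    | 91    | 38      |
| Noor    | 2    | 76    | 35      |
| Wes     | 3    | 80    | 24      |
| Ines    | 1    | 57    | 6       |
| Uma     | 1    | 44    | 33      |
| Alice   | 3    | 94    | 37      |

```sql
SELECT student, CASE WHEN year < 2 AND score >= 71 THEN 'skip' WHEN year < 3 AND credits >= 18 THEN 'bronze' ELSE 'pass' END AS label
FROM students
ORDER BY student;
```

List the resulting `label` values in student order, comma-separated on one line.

pass, pass, pass, bronze, bronze, pass, bronze, bronze, pass

student=Alice: ELSE → pass
student=Carmen: ELSE → pass
student=Ines: ELSE → pass
student=Noor: year < 3 AND credits >= 18 → bronze
student=Omar: year < 3 AND credits >= 18 → bronze
student=Rosa: ELSE → pass
student=Uma: year < 3 AND credits >= 18 → bronze
student=Vik: year < 3 AND credits >= 18 → bronze
student=Wes: ELSE → pass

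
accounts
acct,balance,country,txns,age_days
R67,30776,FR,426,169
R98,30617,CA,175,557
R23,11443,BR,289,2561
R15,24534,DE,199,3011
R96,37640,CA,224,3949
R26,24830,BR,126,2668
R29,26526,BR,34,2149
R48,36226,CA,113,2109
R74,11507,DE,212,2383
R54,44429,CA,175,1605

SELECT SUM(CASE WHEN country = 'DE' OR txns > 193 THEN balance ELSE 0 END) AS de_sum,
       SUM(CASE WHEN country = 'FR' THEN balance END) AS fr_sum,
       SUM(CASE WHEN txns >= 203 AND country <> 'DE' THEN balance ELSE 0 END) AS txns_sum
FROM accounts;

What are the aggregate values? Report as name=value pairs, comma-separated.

de_sum=115900, fr_sum=30776, txns_sum=79859

[de_sum: country = 'DE' OR txns > 193]
acct=R67: ✓ → 30776
acct=R98: ✗
acct=R23: ✓ → 11443
acct=R15: ✓ → 24534
acct=R96: ✓ → 37640
acct=R26: ✗
acct=R29: ✗
acct=R48: ✗
acct=R74: ✓ → 11507
acct=R54: ✗
de_sum = 30776 + 11443 + 24534 + 37640 + 11507 = 115900
—
[fr_sum: country = 'FR']
acct=R67: ✓ → 30776
acct=R98: ✗
acct=R23: ✗
acct=R15: ✗
acct=R96: ✗
acct=R26: ✗
acct=R29: ✗
acct=R48: ✗
acct=R74: ✗
acct=R54: ✗
fr_sum = 30776
—
[txns_sum: txns >= 203 AND country <> 'DE']
acct=R67: ✓ → 30776
acct=R98: ✗
acct=R23: ✓ → 11443
acct=R15: ✗
acct=R96: ✓ → 37640
acct=R26: ✗
acct=R29: ✗
acct=R48: ✗
acct=R74: ✗
acct=R54: ✗
txns_sum = 30776 + 11443 + 37640 = 79859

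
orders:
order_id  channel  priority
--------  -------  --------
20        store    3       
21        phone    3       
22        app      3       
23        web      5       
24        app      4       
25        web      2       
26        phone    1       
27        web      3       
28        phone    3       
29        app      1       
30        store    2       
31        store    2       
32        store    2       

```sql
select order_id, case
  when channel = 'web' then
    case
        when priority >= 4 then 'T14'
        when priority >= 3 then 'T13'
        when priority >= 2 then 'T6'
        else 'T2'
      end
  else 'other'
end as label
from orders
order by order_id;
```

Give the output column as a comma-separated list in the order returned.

other, other, other, T14, other, T6, other, T13, other, other, other, other, other

order_id=20: channel='store' → outer ELSE → other
order_id=21: channel='phone' → outer ELSE → other
order_id=22: channel='app' → outer ELSE → other
order_id=23: channel='web' → inner[priority >= 4] → T14
order_id=24: channel='app' → outer ELSE → other
order_id=25: channel='web' → inner[priority >= 2] → T6
order_id=26: channel='phone' → outer ELSE → other
order_id=27: channel='web' → inner[priority >= 3] → T13
order_id=28: channel='phone' → outer ELSE → other
order_id=29: channel='app' → outer ELSE → other
order_id=30: channel='store' → outer ELSE → other
order_id=31: channel='store' → outer ELSE → other
order_id=32: channel='store' → outer ELSE → other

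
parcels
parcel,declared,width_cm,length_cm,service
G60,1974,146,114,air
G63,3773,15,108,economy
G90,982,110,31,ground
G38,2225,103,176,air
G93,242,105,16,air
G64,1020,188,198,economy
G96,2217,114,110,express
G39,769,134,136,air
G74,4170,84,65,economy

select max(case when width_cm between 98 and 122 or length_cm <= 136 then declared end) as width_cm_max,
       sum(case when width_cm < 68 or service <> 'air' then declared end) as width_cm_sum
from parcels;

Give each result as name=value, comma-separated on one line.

[width_cm_max: width_cm between 98 and 122 or length_cm <= 136]
parcel=G60: ✓ → 1974
parcel=G63: ✓ → 3773
parcel=G90: ✓ → 982
parcel=G38: ✓ → 2225
parcel=G93: ✓ → 242
parcel=G64: ✗
parcel=G96: ✓ → 2217
parcel=G39: ✓ → 769
parcel=G74: ✓ → 4170
width_cm_max = MAX(1974, 3773, 982, 2225, 242, 2217, 769, 4170) = 4170
—
[width_cm_sum: width_cm < 68 or service <> 'air']
parcel=G60: ✗
parcel=G63: ✓ → 3773
parcel=G90: ✓ → 982
parcel=G38: ✗
parcel=G93: ✗
parcel=G64: ✓ → 1020
parcel=G96: ✓ → 2217
parcel=G39: ✗
parcel=G74: ✓ → 4170
width_cm_sum = 3773 + 982 + 1020 + 2217 + 4170 = 12162

width_cm_max=4170, width_cm_sum=12162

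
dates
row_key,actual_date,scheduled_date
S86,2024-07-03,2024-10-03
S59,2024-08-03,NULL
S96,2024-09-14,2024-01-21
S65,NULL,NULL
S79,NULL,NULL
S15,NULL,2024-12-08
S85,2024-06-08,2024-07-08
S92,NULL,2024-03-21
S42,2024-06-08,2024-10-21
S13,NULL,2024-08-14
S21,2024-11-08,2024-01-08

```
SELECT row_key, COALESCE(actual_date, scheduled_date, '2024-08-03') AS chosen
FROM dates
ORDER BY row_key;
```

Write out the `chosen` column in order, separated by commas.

row_key=S13: actual_date=NULL, scheduled_date=2024-08-14 → 2024-08-14
row_key=S15: actual_date=NULL, scheduled_date=2024-12-08 → 2024-12-08
row_key=S21: actual_date=2024-11-08 → 2024-11-08
row_key=S42: actual_date=2024-06-08 → 2024-06-08
row_key=S59: actual_date=2024-08-03 → 2024-08-03
row_key=S65: actual_date=NULL, scheduled_date=NULL, → literal 2024-08-03 → 2024-08-03
row_key=S79: actual_date=NULL, scheduled_date=NULL, → literal 2024-08-03 → 2024-08-03
row_key=S85: actual_date=2024-06-08 → 2024-06-08
row_key=S86: actual_date=2024-07-03 → 2024-07-03
row_key=S92: actual_date=NULL, scheduled_date=2024-03-21 → 2024-03-21
row_key=S96: actual_date=2024-09-14 → 2024-09-14

2024-08-14, 2024-12-08, 2024-11-08, 2024-06-08, 2024-08-03, 2024-08-03, 2024-08-03, 2024-06-08, 2024-07-03, 2024-03-21, 2024-09-14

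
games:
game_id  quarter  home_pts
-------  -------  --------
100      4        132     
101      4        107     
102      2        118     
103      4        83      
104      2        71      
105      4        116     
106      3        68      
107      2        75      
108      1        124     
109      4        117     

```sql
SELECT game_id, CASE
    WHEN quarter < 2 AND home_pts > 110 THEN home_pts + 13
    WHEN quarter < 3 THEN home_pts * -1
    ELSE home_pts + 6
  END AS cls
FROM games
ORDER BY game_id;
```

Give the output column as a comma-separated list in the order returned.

138, 113, -118, 89, -71, 122, 74, -75, 137, 123

game_id=100: ELSE → 138
game_id=101: ELSE → 113
game_id=102: quarter < 3 → -118
game_id=103: ELSE → 89
game_id=104: quarter < 3 → -71
game_id=105: ELSE → 122
game_id=106: ELSE → 74
game_id=107: quarter < 3 → -75
game_id=108: quarter < 2 AND home_pts > 110 → 137
game_id=109: ELSE → 123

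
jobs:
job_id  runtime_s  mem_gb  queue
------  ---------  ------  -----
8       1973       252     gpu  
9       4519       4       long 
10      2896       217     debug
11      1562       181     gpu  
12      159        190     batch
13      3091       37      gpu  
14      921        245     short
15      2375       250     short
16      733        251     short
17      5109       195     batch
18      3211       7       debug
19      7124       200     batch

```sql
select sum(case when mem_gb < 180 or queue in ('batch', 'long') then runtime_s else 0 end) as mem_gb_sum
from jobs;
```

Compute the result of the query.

23213

job_id=8: ✗
job_id=9: ✓ → 4519
job_id=10: ✗
job_id=11: ✗
job_id=12: ✓ → 159
job_id=13: ✓ → 3091
job_id=14: ✗
job_id=15: ✗
job_id=16: ✗
job_id=17: ✓ → 5109
job_id=18: ✓ → 3211
job_id=19: ✓ → 7124
mem_gb_sum = 4519 + 159 + 3091 + 5109 + 3211 + 7124 = 23213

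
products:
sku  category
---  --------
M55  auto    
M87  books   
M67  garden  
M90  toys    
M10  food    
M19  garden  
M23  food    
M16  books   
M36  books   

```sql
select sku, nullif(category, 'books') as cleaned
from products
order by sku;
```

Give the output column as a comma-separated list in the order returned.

sku=M10: category=food vs books: differ → food
sku=M16: category=books vs books: equal → NULL
sku=M19: category=garden vs books: differ → garden
sku=M23: category=food vs books: differ → food
sku=M36: category=books vs books: equal → NULL
sku=M55: category=auto vs books: differ → auto
sku=M67: category=garden vs books: differ → garden
sku=M87: category=books vs books: equal → NULL
sku=M90: category=toys vs books: differ → toys

food, NULL, garden, food, NULL, auto, garden, NULL, toys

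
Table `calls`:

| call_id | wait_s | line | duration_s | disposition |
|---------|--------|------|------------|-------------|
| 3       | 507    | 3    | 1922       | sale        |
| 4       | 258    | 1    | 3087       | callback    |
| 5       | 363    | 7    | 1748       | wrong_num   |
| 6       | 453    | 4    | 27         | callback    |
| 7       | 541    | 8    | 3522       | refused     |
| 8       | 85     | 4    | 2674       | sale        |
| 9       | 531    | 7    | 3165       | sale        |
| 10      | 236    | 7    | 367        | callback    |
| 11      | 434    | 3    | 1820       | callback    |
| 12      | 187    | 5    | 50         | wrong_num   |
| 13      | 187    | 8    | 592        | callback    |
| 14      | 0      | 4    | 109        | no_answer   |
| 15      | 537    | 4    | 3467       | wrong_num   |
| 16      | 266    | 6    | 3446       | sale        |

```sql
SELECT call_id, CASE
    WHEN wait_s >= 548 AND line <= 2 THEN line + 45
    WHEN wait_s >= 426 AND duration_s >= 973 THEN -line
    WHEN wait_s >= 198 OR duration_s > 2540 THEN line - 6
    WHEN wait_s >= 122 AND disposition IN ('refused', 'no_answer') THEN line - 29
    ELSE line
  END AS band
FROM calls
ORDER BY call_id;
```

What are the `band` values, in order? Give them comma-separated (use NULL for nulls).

call_id=3: wait_s >= 426 AND duration_s >= 973 → -3
call_id=4: wait_s >= 198 OR duration_s > 2540 → -5
call_id=5: wait_s >= 198 OR duration_s > 2540 → 1
call_id=6: wait_s >= 198 OR duration_s > 2540 → -2
call_id=7: wait_s >= 426 AND duration_s >= 973 → -8
call_id=8: wait_s >= 198 OR duration_s > 2540 → -2
call_id=9: wait_s >= 426 AND duration_s >= 973 → -7
call_id=10: wait_s >= 198 OR duration_s > 2540 → 1
call_id=11: wait_s >= 426 AND duration_s >= 973 → -3
call_id=12: ELSE → 5
call_id=13: ELSE → 8
call_id=14: ELSE → 4
call_id=15: wait_s >= 426 AND duration_s >= 973 → -4
call_id=16: wait_s >= 198 OR duration_s > 2540 → 0

-3, -5, 1, -2, -8, -2, -7, 1, -3, 5, 8, 4, -4, 0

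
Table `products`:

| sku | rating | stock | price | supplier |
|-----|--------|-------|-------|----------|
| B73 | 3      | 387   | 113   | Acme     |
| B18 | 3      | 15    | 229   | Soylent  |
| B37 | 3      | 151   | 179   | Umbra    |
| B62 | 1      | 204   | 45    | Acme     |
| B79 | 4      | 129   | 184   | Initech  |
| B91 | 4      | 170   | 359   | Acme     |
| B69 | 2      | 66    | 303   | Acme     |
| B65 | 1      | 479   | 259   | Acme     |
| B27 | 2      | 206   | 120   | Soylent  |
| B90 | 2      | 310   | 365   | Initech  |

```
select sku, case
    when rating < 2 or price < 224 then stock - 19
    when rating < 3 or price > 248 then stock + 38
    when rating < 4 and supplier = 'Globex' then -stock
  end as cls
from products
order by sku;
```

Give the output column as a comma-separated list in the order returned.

NULL, 187, 132, 185, 460, 104, 368, 110, 348, 208

sku=B18: (no match → NULL) → NULL
sku=B27: rating < 2 or price < 224 → 187
sku=B37: rating < 2 or price < 224 → 132
sku=B62: rating < 2 or price < 224 → 185
sku=B65: rating < 2 or price < 224 → 460
sku=B69: rating < 3 or price > 248 → 104
sku=B73: rating < 2 or price < 224 → 368
sku=B79: rating < 2 or price < 224 → 110
sku=B90: rating < 3 or price > 248 → 348
sku=B91: rating < 3 or price > 248 → 208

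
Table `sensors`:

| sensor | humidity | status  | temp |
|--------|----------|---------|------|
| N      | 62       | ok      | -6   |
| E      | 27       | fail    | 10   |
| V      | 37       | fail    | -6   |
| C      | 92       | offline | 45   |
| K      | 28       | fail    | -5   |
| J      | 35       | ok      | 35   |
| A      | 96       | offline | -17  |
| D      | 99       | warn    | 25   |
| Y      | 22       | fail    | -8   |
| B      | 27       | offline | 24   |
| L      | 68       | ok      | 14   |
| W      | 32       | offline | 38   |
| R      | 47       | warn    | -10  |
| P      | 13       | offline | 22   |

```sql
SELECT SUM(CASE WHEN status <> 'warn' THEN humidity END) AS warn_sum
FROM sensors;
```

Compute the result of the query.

sensor=N: ✓ → 62
sensor=E: ✓ → 27
sensor=V: ✓ → 37
sensor=C: ✓ → 92
sensor=K: ✓ → 28
sensor=J: ✓ → 35
sensor=A: ✓ → 96
sensor=D: ✗
sensor=Y: ✓ → 22
sensor=B: ✓ → 27
sensor=L: ✓ → 68
sensor=W: ✓ → 32
sensor=R: ✗
sensor=P: ✓ → 13
warn_sum = 62 + 27 + 37 + 92 + 28 + 35 + 96 + 22 + 27 + 68 + 32 + 13 = 539

539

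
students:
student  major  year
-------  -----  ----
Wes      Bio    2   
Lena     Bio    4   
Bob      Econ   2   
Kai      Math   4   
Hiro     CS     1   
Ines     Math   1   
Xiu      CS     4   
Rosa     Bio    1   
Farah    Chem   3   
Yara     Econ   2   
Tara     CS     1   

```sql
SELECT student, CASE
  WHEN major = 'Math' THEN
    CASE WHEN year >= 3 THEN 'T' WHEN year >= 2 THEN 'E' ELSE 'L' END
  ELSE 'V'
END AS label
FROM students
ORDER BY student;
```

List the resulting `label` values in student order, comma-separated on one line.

student=Bob: major='Econ' → outer ELSE → V
student=Farah: major='Chem' → outer ELSE → V
student=Hiro: major='CS' → outer ELSE → V
student=Ines: major='Math' → inner[ELSE] → L
student=Kai: major='Math' → inner[year >= 3] → T
student=Lena: major='Bio' → outer ELSE → V
student=Rosa: major='Bio' → outer ELSE → V
student=Tara: major='CS' → outer ELSE → V
student=Wes: major='Bio' → outer ELSE → V
student=Xiu: major='CS' → outer ELSE → V
student=Yara: major='Econ' → outer ELSE → V

V, V, V, L, T, V, V, V, V, V, V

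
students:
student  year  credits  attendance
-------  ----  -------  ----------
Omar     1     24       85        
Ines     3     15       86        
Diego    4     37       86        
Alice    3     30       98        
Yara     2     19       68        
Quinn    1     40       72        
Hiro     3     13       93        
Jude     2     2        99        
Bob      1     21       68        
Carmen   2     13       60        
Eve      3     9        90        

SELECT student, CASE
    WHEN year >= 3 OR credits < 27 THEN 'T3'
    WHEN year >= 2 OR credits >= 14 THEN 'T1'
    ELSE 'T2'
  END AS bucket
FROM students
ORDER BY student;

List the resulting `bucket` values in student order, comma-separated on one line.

student=Alice: year >= 3 OR credits < 27 → T3
student=Bob: year >= 3 OR credits < 27 → T3
student=Carmen: year >= 3 OR credits < 27 → T3
student=Diego: year >= 3 OR credits < 27 → T3
student=Eve: year >= 3 OR credits < 27 → T3
student=Hiro: year >= 3 OR credits < 27 → T3
student=Ines: year >= 3 OR credits < 27 → T3
student=Jude: year >= 3 OR credits < 27 → T3
student=Omar: year >= 3 OR credits < 27 → T3
student=Quinn: year >= 2 OR credits >= 14 → T1
student=Yara: year >= 3 OR credits < 27 → T3

T3, T3, T3, T3, T3, T3, T3, T3, T3, T1, T3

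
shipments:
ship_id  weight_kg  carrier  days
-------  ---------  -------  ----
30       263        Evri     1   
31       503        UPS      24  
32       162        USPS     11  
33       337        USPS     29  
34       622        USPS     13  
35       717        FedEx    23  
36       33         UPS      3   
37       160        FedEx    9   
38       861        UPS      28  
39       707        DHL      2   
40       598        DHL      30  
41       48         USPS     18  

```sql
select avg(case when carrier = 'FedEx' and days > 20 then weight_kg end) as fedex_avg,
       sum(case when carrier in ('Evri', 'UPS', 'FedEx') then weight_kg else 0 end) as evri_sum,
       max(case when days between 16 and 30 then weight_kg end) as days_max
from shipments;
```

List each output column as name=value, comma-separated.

[fedex_avg: carrier = 'FedEx' and days > 20]
ship_id=30: ✗
ship_id=31: ✗
ship_id=32: ✗
ship_id=33: ✗
ship_id=34: ✗
ship_id=35: ✓ → 717
ship_id=36: ✗
ship_id=37: ✗
ship_id=38: ✗
ship_id=39: ✗
ship_id=40: ✗
ship_id=41: ✗
fedex_avg = 717
—
[evri_sum: carrier in ('Evri', 'UPS', 'FedEx')]
ship_id=30: ✓ → 263
ship_id=31: ✓ → 503
ship_id=32: ✗
ship_id=33: ✗
ship_id=34: ✗
ship_id=35: ✓ → 717
ship_id=36: ✓ → 33
ship_id=37: ✓ → 160
ship_id=38: ✓ → 861
ship_id=39: ✗
ship_id=40: ✗
ship_id=41: ✗
evri_sum = 263 + 503 + 717 + 33 + 160 + 861 = 2537
—
[days_max: days between 16 and 30]
ship_id=30: ✗
ship_id=31: ✓ → 503
ship_id=32: ✗
ship_id=33: ✓ → 337
ship_id=34: ✗
ship_id=35: ✓ → 717
ship_id=36: ✗
ship_id=37: ✗
ship_id=38: ✓ → 861
ship_id=39: ✗
ship_id=40: ✓ → 598
ship_id=41: ✓ → 48
days_max = MAX(503, 337, 717, 861, 598, 48) = 861

fedex_avg=717, evri_sum=2537, days_max=861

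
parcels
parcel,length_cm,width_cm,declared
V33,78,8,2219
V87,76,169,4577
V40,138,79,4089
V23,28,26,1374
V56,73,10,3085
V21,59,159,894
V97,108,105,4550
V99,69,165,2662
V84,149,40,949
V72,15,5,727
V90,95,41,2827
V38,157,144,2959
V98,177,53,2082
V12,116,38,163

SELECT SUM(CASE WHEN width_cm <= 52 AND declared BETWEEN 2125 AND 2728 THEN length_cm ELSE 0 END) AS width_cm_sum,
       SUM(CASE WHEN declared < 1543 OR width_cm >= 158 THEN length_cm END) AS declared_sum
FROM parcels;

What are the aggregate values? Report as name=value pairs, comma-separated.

width_cm_sum=78, declared_sum=512

[width_cm_sum: width_cm <= 52 AND declared BETWEEN 2125 AND 2728]
parcel=V33: ✓ → 78
parcel=V87: ✗
parcel=V40: ✗
parcel=V23: ✗
parcel=V56: ✗
parcel=V21: ✗
parcel=V97: ✗
parcel=V99: ✗
parcel=V84: ✗
parcel=V72: ✗
parcel=V90: ✗
parcel=V38: ✗
parcel=V98: ✗
parcel=V12: ✗
width_cm_sum = 78
—
[declared_sum: declared < 1543 OR width_cm >= 158]
parcel=V33: ✗
parcel=V87: ✓ → 76
parcel=V40: ✗
parcel=V23: ✓ → 28
parcel=V56: ✗
parcel=V21: ✓ → 59
parcel=V97: ✗
parcel=V99: ✓ → 69
parcel=V84: ✓ → 149
parcel=V72: ✓ → 15
parcel=V90: ✗
parcel=V38: ✗
parcel=V98: ✗
parcel=V12: ✓ → 116
declared_sum = 76 + 28 + 59 + 69 + 149 + 15 + 116 = 512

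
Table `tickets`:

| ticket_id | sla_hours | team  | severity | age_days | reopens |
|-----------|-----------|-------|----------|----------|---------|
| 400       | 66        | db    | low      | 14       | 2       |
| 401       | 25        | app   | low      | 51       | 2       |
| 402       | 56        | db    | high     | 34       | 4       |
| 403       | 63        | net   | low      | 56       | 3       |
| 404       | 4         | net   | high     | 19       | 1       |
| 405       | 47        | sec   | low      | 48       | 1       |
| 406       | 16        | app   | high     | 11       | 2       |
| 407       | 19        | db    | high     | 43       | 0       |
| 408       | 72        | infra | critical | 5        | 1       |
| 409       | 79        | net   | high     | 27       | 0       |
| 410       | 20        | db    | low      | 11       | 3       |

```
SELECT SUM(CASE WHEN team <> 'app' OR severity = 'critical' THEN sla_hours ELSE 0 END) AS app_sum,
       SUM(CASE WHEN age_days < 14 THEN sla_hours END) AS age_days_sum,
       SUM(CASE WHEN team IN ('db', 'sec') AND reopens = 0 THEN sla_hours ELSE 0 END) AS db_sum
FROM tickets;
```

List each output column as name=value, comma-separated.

[app_sum: team <> 'app' OR severity = 'critical']
ticket_id=400: ✓ → 66
ticket_id=401: ✗
ticket_id=402: ✓ → 56
ticket_id=403: ✓ → 63
ticket_id=404: ✓ → 4
ticket_id=405: ✓ → 47
ticket_id=406: ✗
ticket_id=407: ✓ → 19
ticket_id=408: ✓ → 72
ticket_id=409: ✓ → 79
ticket_id=410: ✓ → 20
app_sum = 66 + 56 + 63 + 4 + 47 + 19 + 72 + 79 + 20 = 426
—
[age_days_sum: age_days < 14]
ticket_id=400: ✗
ticket_id=401: ✗
ticket_id=402: ✗
ticket_id=403: ✗
ticket_id=404: ✗
ticket_id=405: ✗
ticket_id=406: ✓ → 16
ticket_id=407: ✗
ticket_id=408: ✓ → 72
ticket_id=409: ✗
ticket_id=410: ✓ → 20
age_days_sum = 16 + 72 + 20 = 108
—
[db_sum: team IN ('db', 'sec') AND reopens = 0]
ticket_id=400: ✗
ticket_id=401: ✗
ticket_id=402: ✗
ticket_id=403: ✗
ticket_id=404: ✗
ticket_id=405: ✗
ticket_id=406: ✗
ticket_id=407: ✓ → 19
ticket_id=408: ✗
ticket_id=409: ✗
ticket_id=410: ✗
db_sum = 19

app_sum=426, age_days_sum=108, db_sum=19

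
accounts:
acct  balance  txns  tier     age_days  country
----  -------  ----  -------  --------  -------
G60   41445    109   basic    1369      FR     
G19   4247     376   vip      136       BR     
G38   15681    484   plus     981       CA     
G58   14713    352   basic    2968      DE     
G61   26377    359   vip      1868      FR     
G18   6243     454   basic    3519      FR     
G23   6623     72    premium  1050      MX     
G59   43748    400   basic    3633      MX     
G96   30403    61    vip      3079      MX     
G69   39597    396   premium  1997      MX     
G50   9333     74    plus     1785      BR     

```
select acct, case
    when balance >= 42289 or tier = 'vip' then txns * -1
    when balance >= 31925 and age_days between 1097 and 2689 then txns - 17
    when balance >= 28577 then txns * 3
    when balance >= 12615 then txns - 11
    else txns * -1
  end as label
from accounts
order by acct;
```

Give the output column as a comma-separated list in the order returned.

acct=G18: ELSE → -454
acct=G19: balance >= 42289 or tier = 'vip' → -376
acct=G23: ELSE → -72
acct=G38: balance >= 12615 → 473
acct=G50: ELSE → -74
acct=G58: balance >= 12615 → 341
acct=G59: balance >= 42289 or tier = 'vip' → -400
acct=G60: balance >= 31925 and age_days between 1097 and 2689 → 92
acct=G61: balance >= 42289 or tier = 'vip' → -359
acct=G69: balance >= 31925 and age_days between 1097 and 2689 → 379
acct=G96: balance >= 42289 or tier = 'vip' → -61

-454, -376, -72, 473, -74, 341, -400, 92, -359, 379, -61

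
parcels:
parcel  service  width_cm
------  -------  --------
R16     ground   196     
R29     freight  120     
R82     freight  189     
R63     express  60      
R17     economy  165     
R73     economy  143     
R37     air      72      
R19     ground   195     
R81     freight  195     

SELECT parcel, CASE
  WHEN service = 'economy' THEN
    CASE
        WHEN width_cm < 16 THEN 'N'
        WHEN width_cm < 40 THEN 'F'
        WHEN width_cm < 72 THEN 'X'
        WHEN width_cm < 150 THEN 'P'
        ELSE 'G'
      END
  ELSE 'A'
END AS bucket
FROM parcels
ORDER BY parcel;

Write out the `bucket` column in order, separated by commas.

A, G, A, A, A, A, P, A, A

parcel=R16: service='ground' → outer ELSE → A
parcel=R17: service='economy' → inner[ELSE] → G
parcel=R19: service='ground' → outer ELSE → A
parcel=R29: service='freight' → outer ELSE → A
parcel=R37: service='air' → outer ELSE → A
parcel=R63: service='express' → outer ELSE → A
parcel=R73: service='economy' → inner[width_cm < 150] → P
parcel=R81: service='freight' → outer ELSE → A
parcel=R82: service='freight' → outer ELSE → A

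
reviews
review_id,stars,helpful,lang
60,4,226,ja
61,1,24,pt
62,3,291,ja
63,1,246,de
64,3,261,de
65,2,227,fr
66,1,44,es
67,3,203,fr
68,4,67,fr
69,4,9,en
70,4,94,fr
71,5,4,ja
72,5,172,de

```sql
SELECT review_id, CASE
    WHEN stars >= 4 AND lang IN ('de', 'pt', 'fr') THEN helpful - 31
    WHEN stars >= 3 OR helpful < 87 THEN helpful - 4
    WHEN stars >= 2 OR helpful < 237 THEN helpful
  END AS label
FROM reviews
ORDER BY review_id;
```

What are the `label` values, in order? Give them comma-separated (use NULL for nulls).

222, 20, 287, NULL, 257, 227, 40, 199, 36, 5, 63, 0, 141

review_id=60: stars >= 3 OR helpful < 87 → 222
review_id=61: stars >= 3 OR helpful < 87 → 20
review_id=62: stars >= 3 OR helpful < 87 → 287
review_id=63: (no match → NULL) → NULL
review_id=64: stars >= 3 OR helpful < 87 → 257
review_id=65: stars >= 2 OR helpful < 237 → 227
review_id=66: stars >= 3 OR helpful < 87 → 40
review_id=67: stars >= 3 OR helpful < 87 → 199
review_id=68: stars >= 4 AND lang IN ('de', 'pt', 'fr') → 36
review_id=69: stars >= 3 OR helpful < 87 → 5
review_id=70: stars >= 4 AND lang IN ('de', 'pt', 'fr') → 63
review_id=71: stars >= 3 OR helpful < 87 → 0
review_id=72: stars >= 4 AND lang IN ('de', 'pt', 'fr') → 141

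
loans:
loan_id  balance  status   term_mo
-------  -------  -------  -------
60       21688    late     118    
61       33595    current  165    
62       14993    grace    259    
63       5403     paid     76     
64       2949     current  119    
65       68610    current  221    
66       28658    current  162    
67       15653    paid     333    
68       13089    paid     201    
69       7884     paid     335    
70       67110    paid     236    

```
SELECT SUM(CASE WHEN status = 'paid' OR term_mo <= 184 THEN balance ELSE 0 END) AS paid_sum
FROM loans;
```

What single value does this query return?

196029

loan_id=60: ✓ → 21688
loan_id=61: ✓ → 33595
loan_id=62: ✗
loan_id=63: ✓ → 5403
loan_id=64: ✓ → 2949
loan_id=65: ✗
loan_id=66: ✓ → 28658
loan_id=67: ✓ → 15653
loan_id=68: ✓ → 13089
loan_id=69: ✓ → 7884
loan_id=70: ✓ → 67110
paid_sum = 21688 + 33595 + 5403 + 2949 + 28658 + 15653 + 13089 + 7884 + 67110 = 196029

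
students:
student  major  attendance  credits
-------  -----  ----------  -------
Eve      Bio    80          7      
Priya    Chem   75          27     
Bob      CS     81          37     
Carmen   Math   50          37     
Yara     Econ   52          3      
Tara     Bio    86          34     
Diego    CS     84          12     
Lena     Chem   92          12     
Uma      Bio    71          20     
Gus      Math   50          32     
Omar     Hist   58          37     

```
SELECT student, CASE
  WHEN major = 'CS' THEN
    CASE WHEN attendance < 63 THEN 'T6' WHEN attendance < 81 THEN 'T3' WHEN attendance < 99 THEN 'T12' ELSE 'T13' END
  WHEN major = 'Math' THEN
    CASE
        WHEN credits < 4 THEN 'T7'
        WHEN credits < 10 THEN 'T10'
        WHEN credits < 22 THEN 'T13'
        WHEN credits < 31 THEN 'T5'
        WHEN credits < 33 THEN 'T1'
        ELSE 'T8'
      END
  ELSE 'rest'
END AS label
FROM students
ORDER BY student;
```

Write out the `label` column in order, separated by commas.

T12, T8, T12, rest, T1, rest, rest, rest, rest, rest, rest

student=Bob: major='CS' → inner[attendance < 99] → T12
student=Carmen: major='Math' → inner[ELSE] → T8
student=Diego: major='CS' → inner[attendance < 99] → T12
student=Eve: major='Bio' → outer ELSE → rest
student=Gus: major='Math' → inner[credits < 33] → T1
student=Lena: major='Chem' → outer ELSE → rest
student=Omar: major='Hist' → outer ELSE → rest
student=Priya: major='Chem' → outer ELSE → rest
student=Tara: major='Bio' → outer ELSE → rest
student=Uma: major='Bio' → outer ELSE → rest
student=Yara: major='Econ' → outer ELSE → rest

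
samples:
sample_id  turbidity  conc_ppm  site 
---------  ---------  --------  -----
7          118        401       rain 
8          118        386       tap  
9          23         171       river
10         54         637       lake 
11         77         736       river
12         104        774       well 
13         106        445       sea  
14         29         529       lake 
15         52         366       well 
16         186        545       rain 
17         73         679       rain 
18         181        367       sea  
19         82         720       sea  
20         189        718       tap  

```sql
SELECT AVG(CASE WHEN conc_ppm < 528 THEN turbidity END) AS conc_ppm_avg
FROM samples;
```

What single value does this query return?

sample_id=7: ✓ → 118
sample_id=8: ✓ → 118
sample_id=9: ✓ → 23
sample_id=10: ✗
sample_id=11: ✗
sample_id=12: ✗
sample_id=13: ✓ → 106
sample_id=14: ✗
sample_id=15: ✓ → 52
sample_id=16: ✗
sample_id=17: ✗
sample_id=18: ✓ → 181
sample_id=19: ✗
sample_id=20: ✗
conc_ppm_avg = (118 + 118 + 23 + 106 + 52 + 181) / 6 = 99.6666666667

99.6666666667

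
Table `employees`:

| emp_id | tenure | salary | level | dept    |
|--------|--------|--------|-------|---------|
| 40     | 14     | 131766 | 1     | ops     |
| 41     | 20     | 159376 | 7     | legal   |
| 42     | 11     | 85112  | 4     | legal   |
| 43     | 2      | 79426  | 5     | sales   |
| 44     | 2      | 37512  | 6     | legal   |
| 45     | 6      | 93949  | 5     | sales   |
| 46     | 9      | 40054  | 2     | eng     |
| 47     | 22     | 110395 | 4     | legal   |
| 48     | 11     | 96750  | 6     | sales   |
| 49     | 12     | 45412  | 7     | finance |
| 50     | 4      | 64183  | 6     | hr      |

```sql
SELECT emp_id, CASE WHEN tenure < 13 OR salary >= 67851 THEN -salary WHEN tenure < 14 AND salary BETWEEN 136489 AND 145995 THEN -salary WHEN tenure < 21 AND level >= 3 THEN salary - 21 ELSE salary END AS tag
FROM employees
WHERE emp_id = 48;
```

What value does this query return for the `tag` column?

emp_id = 48: tenure=11, salary=96750, level=6, dept=sales.
tenure < 13 OR salary >= 67851 → true → -96750

-96750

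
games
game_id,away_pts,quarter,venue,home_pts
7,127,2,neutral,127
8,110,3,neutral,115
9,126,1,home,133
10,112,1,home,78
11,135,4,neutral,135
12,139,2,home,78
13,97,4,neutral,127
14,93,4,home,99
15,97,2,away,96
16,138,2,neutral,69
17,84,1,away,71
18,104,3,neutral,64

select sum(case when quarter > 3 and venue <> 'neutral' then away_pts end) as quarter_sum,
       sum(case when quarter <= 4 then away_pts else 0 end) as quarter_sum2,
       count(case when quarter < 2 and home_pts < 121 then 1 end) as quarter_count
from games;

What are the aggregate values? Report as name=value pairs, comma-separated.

quarter_sum=93, quarter_sum2=1362, quarter_count=2

[quarter_sum: quarter > 3 and venue <> 'neutral']
game_id=7: ✗
game_id=8: ✗
game_id=9: ✗
game_id=10: ✗
game_id=11: ✗
game_id=12: ✗
game_id=13: ✗
game_id=14: ✓ → 93
game_id=15: ✗
game_id=16: ✗
game_id=17: ✗
game_id=18: ✗
quarter_sum = 93
—
[quarter_sum2: quarter <= 4]
game_id=7: ✓ → 127
game_id=8: ✓ → 110
game_id=9: ✓ → 126
game_id=10: ✓ → 112
game_id=11: ✓ → 135
game_id=12: ✓ → 139
game_id=13: ✓ → 97
game_id=14: ✓ → 93
game_id=15: ✓ → 97
game_id=16: ✓ → 138
game_id=17: ✓ → 84
game_id=18: ✓ → 104
quarter_sum2 = 127 + 110 + 126 + 112 + 135 + 139 + 97 + 93 + 97 + 138 + 84 + 104 = 1362
—
[quarter_count: quarter < 2 and home_pts < 121]
game_id=7: ✗
game_id=8: ✗
game_id=9: ✗
game_id=10: ✓ → 1
game_id=11: ✗
game_id=12: ✗
game_id=13: ✗
game_id=14: ✗
game_id=15: ✗
game_id=16: ✗
game_id=17: ✓ → 1
game_id=18: ✗
quarter_count = COUNT(1, 1) = 2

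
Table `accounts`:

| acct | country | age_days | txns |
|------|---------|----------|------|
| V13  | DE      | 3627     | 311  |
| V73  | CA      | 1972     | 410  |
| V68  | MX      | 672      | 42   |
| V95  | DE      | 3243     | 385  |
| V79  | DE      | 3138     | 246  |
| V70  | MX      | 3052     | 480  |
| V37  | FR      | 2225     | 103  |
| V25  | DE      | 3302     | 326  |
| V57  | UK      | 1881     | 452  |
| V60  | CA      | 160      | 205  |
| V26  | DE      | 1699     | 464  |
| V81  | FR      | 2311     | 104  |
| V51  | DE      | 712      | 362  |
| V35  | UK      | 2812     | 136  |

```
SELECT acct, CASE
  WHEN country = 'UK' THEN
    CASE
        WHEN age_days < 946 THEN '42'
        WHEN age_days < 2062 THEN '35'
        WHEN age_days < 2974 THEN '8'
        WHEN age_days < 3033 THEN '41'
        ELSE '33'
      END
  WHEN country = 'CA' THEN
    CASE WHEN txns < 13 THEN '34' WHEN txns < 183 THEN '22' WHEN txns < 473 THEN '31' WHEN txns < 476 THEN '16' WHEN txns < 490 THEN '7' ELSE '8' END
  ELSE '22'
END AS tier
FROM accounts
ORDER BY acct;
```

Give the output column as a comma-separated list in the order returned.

22, 22, 22, 8, 22, 22, 35, 31, 22, 22, 31, 22, 22, 22

acct=V13: country='DE' → outer ELSE → 22
acct=V25: country='DE' → outer ELSE → 22
acct=V26: country='DE' → outer ELSE → 22
acct=V35: country='UK' → inner[age_days < 2974] → 8
acct=V37: country='FR' → outer ELSE → 22
acct=V51: country='DE' → outer ELSE → 22
acct=V57: country='UK' → inner[age_days < 2062] → 35
acct=V60: country='CA' → inner[txns < 473] → 31
acct=V68: country='MX' → outer ELSE → 22
acct=V70: country='MX' → outer ELSE → 22
acct=V73: country='CA' → inner[txns < 473] → 31
acct=V79: country='DE' → outer ELSE → 22
acct=V81: country='FR' → outer ELSE → 22
acct=V95: country='DE' → outer ELSE → 22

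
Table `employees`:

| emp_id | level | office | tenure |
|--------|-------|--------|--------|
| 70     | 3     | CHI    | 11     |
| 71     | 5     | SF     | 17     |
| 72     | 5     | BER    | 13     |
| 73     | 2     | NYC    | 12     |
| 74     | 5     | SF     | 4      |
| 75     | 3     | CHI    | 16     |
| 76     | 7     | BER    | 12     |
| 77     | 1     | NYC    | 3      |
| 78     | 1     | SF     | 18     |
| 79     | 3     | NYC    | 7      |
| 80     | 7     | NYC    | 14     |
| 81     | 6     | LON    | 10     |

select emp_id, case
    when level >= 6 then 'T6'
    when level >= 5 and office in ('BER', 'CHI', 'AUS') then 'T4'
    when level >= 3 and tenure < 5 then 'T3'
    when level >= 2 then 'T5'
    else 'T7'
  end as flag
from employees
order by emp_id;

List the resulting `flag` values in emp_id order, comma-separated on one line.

emp_id=70: level >= 2 → T5
emp_id=71: level >= 2 → T5
emp_id=72: level >= 5 and office in ('BER', 'CHI', 'AUS') → T4
emp_id=73: level >= 2 → T5
emp_id=74: level >= 3 and tenure < 5 → T3
emp_id=75: level >= 2 → T5
emp_id=76: level >= 6 → T6
emp_id=77: ELSE → T7
emp_id=78: ELSE → T7
emp_id=79: level >= 2 → T5
emp_id=80: level >= 6 → T6
emp_id=81: level >= 6 → T6

T5, T5, T4, T5, T3, T5, T6, T7, T7, T5, T6, T6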